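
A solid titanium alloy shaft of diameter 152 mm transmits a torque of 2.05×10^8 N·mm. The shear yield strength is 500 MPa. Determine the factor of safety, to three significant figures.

τ = 16T/(πd³) = 16×2.0500×10^8/(π×152³) = 297.3 MPa.
n = τ_limit/τ = 500/297.3 = 1.682.

n = 1.68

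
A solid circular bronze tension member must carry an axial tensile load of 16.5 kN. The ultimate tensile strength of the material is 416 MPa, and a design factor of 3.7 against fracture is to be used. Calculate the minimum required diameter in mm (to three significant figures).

d = 13.7 mm

Allowable stress σ_allow = 416/3.7 = 112.4 MPa.
Required area A = F/σ_allow = 16500/112.4 = 146.8 mm².
A = πd²/4 → d = √(4A/π) = 13.67 mm.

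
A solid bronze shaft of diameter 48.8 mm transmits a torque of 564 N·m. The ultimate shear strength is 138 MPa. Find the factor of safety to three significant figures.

n = 5.58

τ = 16T/(πd³) = 16×564000/(π×48.8³) = 24.72 MPa.
n = τ_limit/τ = 138/24.72 = 5.583.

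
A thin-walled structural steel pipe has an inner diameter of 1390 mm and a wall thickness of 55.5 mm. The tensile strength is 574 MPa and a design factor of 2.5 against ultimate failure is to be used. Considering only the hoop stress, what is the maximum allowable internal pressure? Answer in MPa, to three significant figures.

σ_allow = 574/2.5 = 229.6 MPa.
σ_h = pD/(2t) → p_allow = 2σ_allow t/D = 2×229.6×55.5/1390 = 18.33 MPa.

p_allow = 18.3 MPa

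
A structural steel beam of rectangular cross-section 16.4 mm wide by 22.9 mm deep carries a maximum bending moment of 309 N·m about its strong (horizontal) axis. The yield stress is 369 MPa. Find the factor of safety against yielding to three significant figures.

Section modulus S = bh²/6 = 16.4×22.9²/6 = 1433 mm³.
σ = M/S = 309000/1433 = 215.6 MPa.
n = 369/215.6 = 1.712.

n = 1.71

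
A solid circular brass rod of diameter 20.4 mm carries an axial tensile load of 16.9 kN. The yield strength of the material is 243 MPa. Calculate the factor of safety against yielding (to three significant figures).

n = 4.70

A = πd²/4 = 326.9 mm².
σ = F/A = 16900/326.9 = 51.71 MPa.
n = 243/51.71 = 4.700.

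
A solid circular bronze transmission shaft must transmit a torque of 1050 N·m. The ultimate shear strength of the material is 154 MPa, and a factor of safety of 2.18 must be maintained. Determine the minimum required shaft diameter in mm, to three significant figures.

Allowable shear stress τ_allow = 154/2.18 = 70.64 MPa.
For a solid shaft τ = 16T/(πd³), so d³ = 16T/(π τ_allow) = 16×1050000/(π×70.64) = 75700 mm³.
d = (75700)^(1/3) = 42.30 mm.

d = 42.3 mm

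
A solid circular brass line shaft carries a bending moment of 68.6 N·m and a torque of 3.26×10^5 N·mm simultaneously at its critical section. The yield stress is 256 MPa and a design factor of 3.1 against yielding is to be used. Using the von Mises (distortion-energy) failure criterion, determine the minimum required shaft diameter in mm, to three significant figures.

σ_allow = σ_y/n = 256/3.1 = 82.58 MPa.
For a solid shaft σ_b = 32M/(πd³) and τ = 16T/(πd³), so the von Mises stress is σ' = (16/πd³)·√(4M²+3T²).
√(4M²+3T²) = √(4×(68600)² + 3×(326000)²) = 581100 N·mm.
d³ = 16×581100/(π×82.58) = 35840 mm³.
d = 32.97 mm.

d = 33.0 mm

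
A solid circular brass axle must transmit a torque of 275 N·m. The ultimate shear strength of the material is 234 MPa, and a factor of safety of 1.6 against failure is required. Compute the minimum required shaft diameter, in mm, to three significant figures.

Allowable shear stress τ_allow = 234/1.6 = 146.2 MPa.
For a solid shaft τ = 16T/(πd³), so d³ = 16T/(π τ_allow) = 16×275000/(π×146.2) = 9577 mm³.
d = (9577)^(1/3) = 21.24 mm.

d = 21.2 mm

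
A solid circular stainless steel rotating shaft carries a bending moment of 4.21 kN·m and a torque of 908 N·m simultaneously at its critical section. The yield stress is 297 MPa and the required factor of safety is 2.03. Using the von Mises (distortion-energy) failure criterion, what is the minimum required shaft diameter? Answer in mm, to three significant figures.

σ_allow = σ_y/n = 297/2.03 = 146.3 MPa.
For a solid shaft σ_b = 32M/(πd³) and τ = 16T/(πd³), so the von Mises stress is σ' = (16/πd³)·√(4M²+3T²).
√(4M²+3T²) = √(4×(4.210×10^6)² + 3×(908000)²) = 8.566×10^6 N·mm.
d³ = 16×8.566×10^6/(π×146.3) = 298200 mm³.
d = 66.81 mm.

d = 66.8 mm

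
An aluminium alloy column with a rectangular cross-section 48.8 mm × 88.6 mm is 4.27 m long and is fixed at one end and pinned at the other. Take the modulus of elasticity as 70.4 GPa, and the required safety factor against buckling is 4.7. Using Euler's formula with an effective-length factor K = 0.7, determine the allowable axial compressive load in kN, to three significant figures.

P_allow = 14.2 kN

Buckling occurs about the weak axis: I_min = h·b³/12 = 88.6×48.8³/12 = 858000 mm⁴ (b = 48.8 mm is the smaller dimension).
Effective length L_e = KL = 0.7×4.27 m = 2989 mm.
Euler critical load P_cr = π²EI/L_e² = π²×70400×858000/2989² = 66730 N.
P_allow = P_cr/n = 66730/4.7 = 14200 N.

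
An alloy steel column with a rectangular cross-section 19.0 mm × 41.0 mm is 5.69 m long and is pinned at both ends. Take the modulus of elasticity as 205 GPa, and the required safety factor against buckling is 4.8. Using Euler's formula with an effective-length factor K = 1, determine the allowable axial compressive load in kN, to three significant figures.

P_allow = 0.305 kN

Buckling occurs about the weak axis: I_min = h·b³/12 = 41.0×19.0³/12 = 23430 mm⁴ (b = 19.0 mm is the smaller dimension).
Effective length L_e = KL = 1×5.69 m = 5690 mm.
Euler critical load P_cr = π²EI/L_e² = π²×205000×23430/5690² = 1465 N.
P_allow = P_cr/n = 1465/4.8 = 305.1 N.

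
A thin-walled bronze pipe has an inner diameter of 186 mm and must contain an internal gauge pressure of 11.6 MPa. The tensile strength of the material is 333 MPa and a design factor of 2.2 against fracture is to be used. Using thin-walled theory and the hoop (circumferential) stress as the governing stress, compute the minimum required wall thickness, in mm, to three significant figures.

σ_allow = 333/2.2 = 151.4 MPa.
Hoop stress σ_h = pD/(2t), so t = pD/(2σ_allow) = 11.6×186/(2×151.4) = 7.127 mm.

t = 7.13 mm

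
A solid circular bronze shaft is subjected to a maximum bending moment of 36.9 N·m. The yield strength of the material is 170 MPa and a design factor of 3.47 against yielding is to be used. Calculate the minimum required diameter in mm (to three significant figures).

d = 19.7 mm

σ_allow = 170/3.47 = 48.99 MPa.
For a solid circular section σ = 32M/(πd³), so d³ = 32M/(π σ_allow) = 32×36900/(π×48.99) = 7672 mm³.
d = 19.72 mm.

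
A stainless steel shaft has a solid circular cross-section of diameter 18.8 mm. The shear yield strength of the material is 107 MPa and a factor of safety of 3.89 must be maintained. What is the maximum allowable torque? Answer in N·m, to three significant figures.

T_allow = 35.9 N·m

τ_allow = 107/3.89 = 27.51 MPa.
For a solid shaft T_allow = τ_allow·πd³/16; πd³/16 = π×18.8³/16 = 1305 mm³.
T_allow = 27.51×1305 = 35890 N·mm = 35.89 N·m.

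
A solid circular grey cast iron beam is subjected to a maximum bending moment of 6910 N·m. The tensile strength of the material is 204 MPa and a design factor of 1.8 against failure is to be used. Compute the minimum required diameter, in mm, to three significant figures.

σ_allow = 204/1.8 = 113.3 MPa.
For a solid circular section σ = 32M/(πd³), so d³ = 32M/(π σ_allow) = 32×6910000/(π×113.3) = 621000 mm³.
d = 85.32 mm.

d = 85.3 mm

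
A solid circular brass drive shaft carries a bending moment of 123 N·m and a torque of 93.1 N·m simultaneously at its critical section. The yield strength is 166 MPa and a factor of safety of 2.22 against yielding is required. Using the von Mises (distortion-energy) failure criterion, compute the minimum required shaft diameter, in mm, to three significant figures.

σ_allow = σ_y/n = 166/2.22 = 74.77 MPa.
For a solid shaft σ_b = 32M/(πd³) and τ = 16T/(πd³), so the von Mises stress is σ' = (16/πd³)·√(4M²+3T²).
√(4M²+3T²) = √(4×(123000)² + 3×(93100)²) = 294100 N·mm.
d³ = 16×294100/(π×74.77) = 20030 mm³.
d = 27.16 mm.

d = 27.2 mm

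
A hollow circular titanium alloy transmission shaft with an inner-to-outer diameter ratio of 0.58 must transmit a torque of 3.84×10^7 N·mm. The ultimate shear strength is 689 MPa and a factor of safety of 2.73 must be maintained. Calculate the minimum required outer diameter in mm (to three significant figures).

d_o = 95.6 mm

τ_allow = 689/2.73 = 252.4 MPa.
For a hollow shaft τ = 16T/[πd_o³(1−k⁴)] with k = 0.58, so 1−k⁴ = 0.8868.
d_o³ = 16T/[π τ_allow (1−k⁴)] = 16×3.8400×10^7/(π×252.4×0.8868) = 873800 mm³.
d_o = 95.60 mm.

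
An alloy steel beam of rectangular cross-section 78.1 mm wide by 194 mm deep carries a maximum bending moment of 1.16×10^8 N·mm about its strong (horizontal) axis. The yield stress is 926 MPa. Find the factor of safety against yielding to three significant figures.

Section modulus S = bh²/6 = 78.1×194²/6 = 489900 mm³.
σ = M/S = 1.1600×10^8/489900 = 236.8 MPa.
n = 926/236.8 = 3.911.

n = 3.91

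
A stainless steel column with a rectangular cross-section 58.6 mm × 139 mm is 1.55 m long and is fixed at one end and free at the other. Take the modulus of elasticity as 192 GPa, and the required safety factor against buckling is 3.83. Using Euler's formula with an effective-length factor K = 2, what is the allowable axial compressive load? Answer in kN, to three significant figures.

P_allow = 120 kN

Buckling occurs about the weak axis: I_min = h·b³/12 = 139×58.6³/12 = 2.331×10^6 mm⁴ (b = 58.6 mm is the smaller dimension).
Effective length L_e = KL = 2×1.55 m = 3100 mm.
Euler critical load P_cr = π²EI/L_e² = π²×192000×2.331×10^6/3100² = 459600 N.
P_allow = P_cr/n = 459600/3.83 = 120000 N.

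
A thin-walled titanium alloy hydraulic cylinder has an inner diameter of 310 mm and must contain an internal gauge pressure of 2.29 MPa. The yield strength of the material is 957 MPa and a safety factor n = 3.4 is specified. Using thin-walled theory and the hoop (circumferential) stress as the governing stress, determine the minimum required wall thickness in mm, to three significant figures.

σ_allow = 957/3.4 = 281.5 MPa.
Hoop stress σ_h = pD/(2t), so t = pD/(2σ_allow) = 2.29×310/(2×281.5) = 1.261 mm.

t = 1.26 mm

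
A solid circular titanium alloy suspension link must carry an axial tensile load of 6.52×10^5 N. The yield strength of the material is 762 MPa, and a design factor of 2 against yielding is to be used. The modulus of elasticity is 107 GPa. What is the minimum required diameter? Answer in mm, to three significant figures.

Allowable stress σ_allow = 762/2 = 381.0 MPa.
Required area A = F/σ_allow = 652000/381.0 = 1711 mm².
A = πd²/4 → d = √(4A/π) = 46.68 mm.

d = 46.7 mm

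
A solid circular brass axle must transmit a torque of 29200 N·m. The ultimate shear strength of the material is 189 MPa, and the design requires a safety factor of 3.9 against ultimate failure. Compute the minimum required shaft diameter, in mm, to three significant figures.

Allowable shear stress τ_allow = 189/3.9 = 48.46 MPa.
For a solid shaft τ = 16T/(πd³), so d³ = 16T/(π τ_allow) = 16×2.9200×10^7/(π×48.46) = 3.069×10^6 mm³.
d = (3.069×10^6)^(1/3) = 145.3 mm.

d = 145 mm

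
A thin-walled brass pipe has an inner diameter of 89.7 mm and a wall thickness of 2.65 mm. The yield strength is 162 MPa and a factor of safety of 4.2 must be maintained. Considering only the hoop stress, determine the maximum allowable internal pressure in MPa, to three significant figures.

σ_allow = 162/4.2 = 38.57 MPa.
σ_h = pD/(2t) → p_allow = 2σ_allow t/D = 2×38.57×2.65/89.7 = 2.279 MPa.

p_allow = 2.28 MPa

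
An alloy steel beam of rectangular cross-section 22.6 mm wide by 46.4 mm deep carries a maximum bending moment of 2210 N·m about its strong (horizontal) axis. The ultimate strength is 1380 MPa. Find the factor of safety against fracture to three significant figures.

n = 5.06

Section modulus S = bh²/6 = 22.6×46.4²/6 = 8109 mm³.
σ = M/S = 2210000/8109 = 272.5 MPa.
n = 1380/272.5 = 5.064.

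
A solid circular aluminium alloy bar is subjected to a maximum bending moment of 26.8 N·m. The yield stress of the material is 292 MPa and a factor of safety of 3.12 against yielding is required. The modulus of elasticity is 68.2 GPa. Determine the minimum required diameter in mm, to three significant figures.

d = 14.3 mm

σ_allow = 292/3.12 = 93.59 MPa.
For a solid circular section σ = 32M/(πd³), so d³ = 32M/(π σ_allow) = 32×26800/(π×93.59) = 2917 mm³.
d = 14.29 mm.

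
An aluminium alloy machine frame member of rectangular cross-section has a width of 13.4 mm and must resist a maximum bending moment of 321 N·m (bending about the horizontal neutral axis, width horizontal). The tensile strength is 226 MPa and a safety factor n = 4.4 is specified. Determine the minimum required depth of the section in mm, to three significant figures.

σ_allow = 226/4.4 = 51.36 MPa.
For a rectangular section σ = 6M/(bh²), so h² = 6M/(b σ_allow) = 6×321000/(13.4×51.36) = 2798 mm².
h = 52.90 mm.

h = 52.9 mm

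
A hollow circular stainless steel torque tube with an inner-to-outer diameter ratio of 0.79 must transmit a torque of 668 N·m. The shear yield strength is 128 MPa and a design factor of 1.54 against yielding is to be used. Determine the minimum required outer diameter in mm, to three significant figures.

d_o = 40.6 mm

τ_allow = 128/1.54 = 83.12 MPa.
For a hollow shaft τ = 16T/[πd_o³(1−k⁴)] with k = 0.79, so 1−k⁴ = 0.6105.
d_o³ = 16T/[π τ_allow (1−k⁴)] = 16×668000/(π×83.12×0.6105) = 67050 mm³.
d_o = 40.62 mm.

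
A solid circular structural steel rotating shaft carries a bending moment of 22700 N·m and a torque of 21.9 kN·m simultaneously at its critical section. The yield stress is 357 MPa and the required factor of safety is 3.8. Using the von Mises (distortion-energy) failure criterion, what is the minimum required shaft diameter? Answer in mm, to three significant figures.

σ_allow = σ_y/n = 357/3.8 = 93.95 MPa.
For a solid shaft σ_b = 32M/(πd³) and τ = 16T/(πd³), so the von Mises stress is σ' = (16/πd³)·√(4M²+3T²).
√(4M²+3T²) = √(4×(2.270×10^7)² + 3×(2.190×10^7)²) = 5.916×10^7 N·mm.
d³ = 16×5.916×10^7/(π×93.95) = 3.207×10^6 mm³.
d = 147.5 mm.

d = 147 mm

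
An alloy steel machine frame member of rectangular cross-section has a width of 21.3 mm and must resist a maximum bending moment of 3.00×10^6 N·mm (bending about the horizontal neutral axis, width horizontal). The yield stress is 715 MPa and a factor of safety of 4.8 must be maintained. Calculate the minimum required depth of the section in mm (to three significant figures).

h = 75.3 mm

σ_allow = 715/4.8 = 149.0 MPa.
For a rectangular section σ = 6M/(bh²), so h² = 6M/(b σ_allow) = 6×3000000/(21.3×149.0) = 5673 mm².
h = 75.32 mm.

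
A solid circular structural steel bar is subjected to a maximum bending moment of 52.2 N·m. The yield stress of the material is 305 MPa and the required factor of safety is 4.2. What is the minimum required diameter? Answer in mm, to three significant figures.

σ_allow = 305/4.2 = 72.62 MPa.
For a solid circular section σ = 32M/(πd³), so d³ = 32M/(π σ_allow) = 32×52200/(π×72.62) = 7322 mm³.
d = 19.42 mm.

d = 19.4 mm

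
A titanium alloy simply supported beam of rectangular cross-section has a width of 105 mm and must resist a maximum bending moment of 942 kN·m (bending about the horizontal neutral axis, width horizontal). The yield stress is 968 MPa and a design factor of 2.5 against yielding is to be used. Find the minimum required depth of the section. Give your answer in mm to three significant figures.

σ_allow = 968/2.5 = 387.2 MPa.
For a rectangular section σ = 6M/(bh²), so h² = 6M/(b σ_allow) = 6×9.4200×10^8/(105×387.2) = 139000 mm².
h = 372.9 mm.

h = 373 mm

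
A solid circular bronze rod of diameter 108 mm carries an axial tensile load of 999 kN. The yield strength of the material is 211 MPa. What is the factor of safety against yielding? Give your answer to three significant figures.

n = 1.93

A = πd²/4 = 9161 mm².
σ = F/A = 999000/9161 = 109.1 MPa.
n = 211/109.1 = 1.935.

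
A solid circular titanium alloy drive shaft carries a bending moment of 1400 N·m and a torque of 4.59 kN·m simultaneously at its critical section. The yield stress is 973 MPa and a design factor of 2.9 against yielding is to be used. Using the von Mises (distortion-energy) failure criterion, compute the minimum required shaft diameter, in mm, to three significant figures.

d = 50.4 mm

σ_allow = σ_y/n = 973/2.9 = 335.5 MPa.
For a solid shaft σ_b = 32M/(πd³) and τ = 16T/(πd³), so the von Mises stress is σ' = (16/πd³)·√(4M²+3T²).
√(4M²+3T²) = √(4×(1.400×10^6)² + 3×(4.590×10^6)²) = 8.429×10^6 N·mm.
d³ = 16×8.429×10^6/(π×335.5) = 127900 mm³.
d = 50.39 mm.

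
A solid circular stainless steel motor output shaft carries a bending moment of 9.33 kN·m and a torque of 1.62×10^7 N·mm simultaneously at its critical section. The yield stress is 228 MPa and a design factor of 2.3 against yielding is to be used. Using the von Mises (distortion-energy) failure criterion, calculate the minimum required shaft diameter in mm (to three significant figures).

σ_allow = σ_y/n = 228/2.3 = 99.13 MPa.
For a solid shaft σ_b = 32M/(πd³) and τ = 16T/(πd³), so the von Mises stress is σ' = (16/πd³)·√(4M²+3T²).
√(4M²+3T²) = √(4×(9.330×10^6)² + 3×(1.620×10^7)²) = 3.370×10^7 N·mm.
d³ = 16×3.370×10^7/(π×99.13) = 1.731×10^6 mm³.
d = 120.1 mm.

d = 120 mm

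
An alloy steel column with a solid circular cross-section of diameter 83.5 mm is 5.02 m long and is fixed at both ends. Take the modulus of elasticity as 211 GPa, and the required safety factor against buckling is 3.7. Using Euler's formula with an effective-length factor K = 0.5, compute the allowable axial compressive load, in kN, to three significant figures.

P_allow = 213 kN

I = πd⁴/64 = π×83.5⁴/64 = 2.386×10^6 mm⁴.
Effective length L_e = KL = 0.5×5.02 m = 2510 mm.
Euler critical load P_cr = π²EI/L_e² = π²×211000×2.386×10^6/2510² = 788800 N.
P_allow = P_cr/n = 788800/3.7 = 213200 N.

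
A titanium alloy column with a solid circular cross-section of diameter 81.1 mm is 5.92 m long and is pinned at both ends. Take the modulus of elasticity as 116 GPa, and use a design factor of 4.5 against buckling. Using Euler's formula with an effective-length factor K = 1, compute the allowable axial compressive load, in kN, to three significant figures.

P_allow = 15.4 kN

I = πd⁴/64 = π×81.1⁴/64 = 2.124×10^6 mm⁴.
Effective length L_e = KL = 1×5.92 m = 5920 mm.
Euler critical load P_cr = π²EI/L_e² = π²×116000×2.124×10^6/5920² = 69370 N.
P_allow = P_cr/n = 69370/4.5 = 15420 N.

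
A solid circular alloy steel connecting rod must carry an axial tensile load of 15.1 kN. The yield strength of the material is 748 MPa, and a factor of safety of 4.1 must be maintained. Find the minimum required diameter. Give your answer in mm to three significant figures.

d = 10.3 mm

Allowable stress σ_allow = 748/4.1 = 182.4 MPa.
Required area A = F/σ_allow = 15100/182.4 = 82.77 mm².
A = πd²/4 → d = √(4A/π) = 10.27 mm.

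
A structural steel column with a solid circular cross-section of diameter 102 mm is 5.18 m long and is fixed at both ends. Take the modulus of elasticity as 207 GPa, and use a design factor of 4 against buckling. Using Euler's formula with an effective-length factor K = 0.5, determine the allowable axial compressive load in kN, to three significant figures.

P_allow = 405 kN

I = πd⁴/64 = π×102⁴/64 = 5.313×10^6 mm⁴.
Effective length L_e = KL = 0.5×5.18 m = 2590 mm.
Euler critical load P_cr = π²EI/L_e² = π²×207000×5.313×10^6/2590² = 1.618×10^6 N.
P_allow = P_cr/n = 1.618×10^6/4 = 404600 N.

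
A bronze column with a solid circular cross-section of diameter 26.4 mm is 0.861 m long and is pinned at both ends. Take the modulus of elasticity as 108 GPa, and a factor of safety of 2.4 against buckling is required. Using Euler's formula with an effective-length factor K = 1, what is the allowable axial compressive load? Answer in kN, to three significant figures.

P_allow = 14.3 kN

I = πd⁴/64 = π×26.4⁴/64 = 23840 mm⁴.
Effective length L_e = KL = 1×0.861 m = 861.0 mm.
Euler critical load P_cr = π²EI/L_e² = π²×108000×23840/861.0² = 34280 N.
P_allow = P_cr/n = 34280/2.4 = 14290 N.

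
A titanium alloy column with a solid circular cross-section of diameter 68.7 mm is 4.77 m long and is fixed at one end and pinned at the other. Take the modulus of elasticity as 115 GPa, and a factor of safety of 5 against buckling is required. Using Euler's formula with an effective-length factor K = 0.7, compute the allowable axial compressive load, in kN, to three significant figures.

I = πd⁴/64 = π×68.7⁴/64 = 1.093×10^6 mm⁴.
Effective length L_e = KL = 0.7×4.77 m = 3339 mm.
Euler critical load P_cr = π²EI/L_e² = π²×115000×1.093×10^6/3339² = 111300 N.
P_allow = P_cr/n = 111300/5 = 22260 N.

P_allow = 22.3 kN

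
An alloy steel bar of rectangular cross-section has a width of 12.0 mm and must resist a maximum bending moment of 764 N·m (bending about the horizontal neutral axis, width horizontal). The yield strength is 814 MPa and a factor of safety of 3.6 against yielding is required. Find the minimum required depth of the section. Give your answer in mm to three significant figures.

h = 41.1 mm

σ_allow = 814/3.6 = 226.1 MPa.
For a rectangular section σ = 6M/(bh²), so h² = 6M/(b σ_allow) = 6×764000/(12.0×226.1) = 1689 mm².
h = 41.10 mm.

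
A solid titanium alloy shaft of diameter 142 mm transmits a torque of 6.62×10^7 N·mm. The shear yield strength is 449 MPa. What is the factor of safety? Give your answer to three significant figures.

τ = 16T/(πd³) = 16×6.6200×10^7/(π×142³) = 117.8 MPa.
n = τ_limit/τ = 449/117.8 = 3.813.

n = 3.81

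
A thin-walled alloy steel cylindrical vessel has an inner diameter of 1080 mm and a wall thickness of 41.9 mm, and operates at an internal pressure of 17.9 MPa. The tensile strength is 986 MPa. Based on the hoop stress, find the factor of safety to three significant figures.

σ_h = pD/(2t) = 17.9×1080/(2×41.9) = 230.7 MPa.
n = 986/230.7 = 4.274.

n = 4.27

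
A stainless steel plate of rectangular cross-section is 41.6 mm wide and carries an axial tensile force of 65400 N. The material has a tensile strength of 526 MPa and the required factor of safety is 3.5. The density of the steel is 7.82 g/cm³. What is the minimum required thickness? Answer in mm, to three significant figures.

t = 10.5 mm

σ_allow = 526/3.5 = 150.3 MPa.
Required area A = F/σ_allow = 65400/150.3 = 435.2 mm².
t = A/w = 435.2/41.6 = 10.46 mm.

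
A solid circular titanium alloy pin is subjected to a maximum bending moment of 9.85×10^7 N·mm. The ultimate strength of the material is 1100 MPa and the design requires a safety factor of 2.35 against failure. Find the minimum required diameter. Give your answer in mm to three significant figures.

σ_allow = 1100/2.35 = 468.1 MPa.
For a solid circular section σ = 32M/(πd³), so d³ = 32M/(π σ_allow) = 32×9.8500×10^7/(π×468.1) = 2.143×10^6 mm³.
d = 128.9 mm.

d = 129 mm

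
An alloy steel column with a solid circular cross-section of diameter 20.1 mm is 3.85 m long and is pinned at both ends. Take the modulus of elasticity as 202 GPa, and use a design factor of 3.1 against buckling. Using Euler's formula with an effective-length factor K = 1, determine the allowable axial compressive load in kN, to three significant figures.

P_allow = 0.348 kN

I = πd⁴/64 = π×20.1⁴/64 = 8012 mm⁴.
Effective length L_e = KL = 1×3.85 m = 3850 mm.
Euler critical load P_cr = π²EI/L_e² = π²×202000×8012/3850² = 1078 N.
P_allow = P_cr/n = 1078/3.1 = 347.6 N.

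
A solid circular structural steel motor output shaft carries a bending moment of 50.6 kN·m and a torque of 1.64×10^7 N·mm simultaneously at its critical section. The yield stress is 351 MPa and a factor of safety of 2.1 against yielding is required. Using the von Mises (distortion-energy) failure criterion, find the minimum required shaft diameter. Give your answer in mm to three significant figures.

σ_allow = σ_y/n = 351/2.1 = 167.1 MPa.
For a solid shaft σ_b = 32M/(πd³) and τ = 16T/(πd³), so the von Mises stress is σ' = (16/πd³)·√(4M²+3T²).
√(4M²+3T²) = √(4×(5.060×10^7)² + 3×(1.640×10^7)²) = 1.051×10^8 N·mm.
d³ = 16×1.051×10^8/(π×167.1) = 3.203×10^6 mm³.
d = 147.4 mm.

d = 147 mm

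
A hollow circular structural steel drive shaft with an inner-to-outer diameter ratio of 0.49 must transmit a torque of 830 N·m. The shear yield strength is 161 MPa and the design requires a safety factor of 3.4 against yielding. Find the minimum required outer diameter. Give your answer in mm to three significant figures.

d_o = 45.6 mm

τ_allow = 161/3.4 = 47.35 MPa.
For a hollow shaft τ = 16T/[πd_o³(1−k⁴)] with k = 0.49, so 1−k⁴ = 0.9424.
d_o³ = 16T/[π τ_allow (1−k⁴)] = 16×830000/(π×47.35×0.9424) = 94730 mm³.
d_o = 45.59 mm.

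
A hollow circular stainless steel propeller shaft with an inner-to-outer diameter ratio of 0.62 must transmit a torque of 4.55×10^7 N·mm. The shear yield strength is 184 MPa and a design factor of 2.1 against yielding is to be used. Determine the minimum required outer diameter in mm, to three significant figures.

τ_allow = 184/2.1 = 87.62 MPa.
For a hollow shaft τ = 16T/[πd_o³(1−k⁴)] with k = 0.62, so 1−k⁴ = 0.8522.
d_o³ = 16T/[π τ_allow (1−k⁴)] = 16×4.5500×10^7/(π×87.62×0.8522) = 3.103×10^6 mm³.
d_o = 145.9 mm.

d_o = 146 mm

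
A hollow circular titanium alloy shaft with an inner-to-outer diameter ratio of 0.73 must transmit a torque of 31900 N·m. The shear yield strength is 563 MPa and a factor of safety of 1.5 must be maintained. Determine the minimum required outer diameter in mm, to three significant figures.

τ_allow = 563/1.5 = 375.3 MPa.
For a hollow shaft τ = 16T/[πd_o³(1−k⁴)] with k = 0.73, so 1−k⁴ = 0.7160.
d_o³ = 16T/[π τ_allow (1−k⁴)] = 16×3.1900×10^7/(π×375.3×0.7160) = 604500 mm³.
d_o = 84.56 mm.

d_o = 84.6 mm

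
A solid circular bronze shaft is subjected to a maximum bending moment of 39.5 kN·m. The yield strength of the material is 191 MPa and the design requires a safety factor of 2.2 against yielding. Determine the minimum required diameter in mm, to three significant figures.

σ_allow = 191/2.2 = 86.82 MPa.
For a solid circular section σ = 32M/(πd³), so d³ = 32M/(π σ_allow) = 32×3.9500×10^7/(π×86.82) = 4.634×10^6 mm³.
d = 166.7 mm.

d = 167 mm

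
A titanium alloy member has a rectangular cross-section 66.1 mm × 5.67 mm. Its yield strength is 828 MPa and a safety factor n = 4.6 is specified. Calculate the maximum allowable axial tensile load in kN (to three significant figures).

σ_allow = 828/4.6 = 180.0 MPa.
A = 66.1×5.67 = 374.8 mm².
F_allow = σ_allow × A = 180.0×374.8 = 67460 N.

F_allow = 67.5 kN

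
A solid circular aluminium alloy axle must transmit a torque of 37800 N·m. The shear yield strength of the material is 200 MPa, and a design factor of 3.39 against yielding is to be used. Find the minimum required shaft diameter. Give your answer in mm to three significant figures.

d = 148 mm

Allowable shear stress τ_allow = 200/3.39 = 59.00 MPa.
For a solid shaft τ = 16T/(πd³), so d³ = 16T/(π τ_allow) = 16×3.7800×10^7/(π×59.00) = 3.263×10^6 mm³.
d = (3.263×10^6)^(1/3) = 148.3 mm.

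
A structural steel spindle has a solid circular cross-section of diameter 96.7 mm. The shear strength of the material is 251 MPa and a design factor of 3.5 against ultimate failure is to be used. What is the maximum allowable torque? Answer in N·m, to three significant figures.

T_allow = 12700 N·m

τ_allow = 251/3.5 = 71.71 MPa.
For a solid shaft T_allow = τ_allow·πd³/16; πd³/16 = π×96.7³/16 = 177500 mm³.
T_allow = 71.71×177500 = 1.273×10^7 N·mm = 12730 N·m.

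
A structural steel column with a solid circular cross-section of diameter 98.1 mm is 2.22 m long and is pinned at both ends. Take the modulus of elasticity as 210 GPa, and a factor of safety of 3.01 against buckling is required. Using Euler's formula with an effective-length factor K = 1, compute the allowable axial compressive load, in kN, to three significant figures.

I = πd⁴/64 = π×98.1⁴/64 = 4.546×10^6 mm⁴.
Effective length L_e = KL = 1×2.22 m = 2220 mm.
Euler critical load P_cr = π²EI/L_e² = π²×210000×4.546×10^6/2220² = 1.912×10^6 N.
P_allow = P_cr/n = 1.912×10^6/3.01 = 635200 N.

P_allow = 635 kN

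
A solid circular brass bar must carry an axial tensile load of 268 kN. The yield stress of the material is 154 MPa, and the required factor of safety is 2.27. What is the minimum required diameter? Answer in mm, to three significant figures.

d = 70.9 mm

Allowable stress σ_allow = 154/2.27 = 67.84 MPa.
Required area A = F/σ_allow = 268000/67.84 = 3950 mm².
A = πd²/4 → d = √(4A/π) = 70.92 mm.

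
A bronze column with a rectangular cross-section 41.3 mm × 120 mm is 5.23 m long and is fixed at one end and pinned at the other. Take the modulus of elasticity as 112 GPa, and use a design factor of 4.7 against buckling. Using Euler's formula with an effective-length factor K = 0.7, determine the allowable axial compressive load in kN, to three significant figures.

P_allow = 12.4 kN

Buckling occurs about the weak axis: I_min = h·b³/12 = 120×41.3³/12 = 704400 mm⁴ (b = 41.3 mm is the smaller dimension).
Effective length L_e = KL = 0.7×5.23 m = 3661 mm.
Euler critical load P_cr = π²EI/L_e² = π²×112000×704400/3661² = 58100 N.
P_allow = P_cr/n = 58100/4.7 = 12360 N.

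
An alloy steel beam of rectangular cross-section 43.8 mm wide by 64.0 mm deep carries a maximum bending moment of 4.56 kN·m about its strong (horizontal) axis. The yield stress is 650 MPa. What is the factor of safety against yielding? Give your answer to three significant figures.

Section modulus S = bh²/6 = 43.8×64.0²/6 = 29900 mm³.
σ = M/S = 4560000/29900 = 152.5 MPa.
n = 650/152.5 = 4.262.

n = 4.26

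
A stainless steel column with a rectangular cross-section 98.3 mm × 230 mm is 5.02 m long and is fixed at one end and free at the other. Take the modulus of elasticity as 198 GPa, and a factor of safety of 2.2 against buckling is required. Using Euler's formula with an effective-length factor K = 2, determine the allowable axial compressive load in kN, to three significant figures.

Buckling occurs about the weak axis: I_min = h·b³/12 = 230×98.3³/12 = 1.821×10^7 mm⁴ (b = 98.3 mm is the smaller dimension).
Effective length L_e = KL = 2×5.02 m = 10040 mm.
Euler critical load P_cr = π²EI/L_e² = π²×198000×1.821×10^7/10040² = 352900 N.
P_allow = P_cr/n = 352900/2.2 = 160400 N.

P_allow = 160 kN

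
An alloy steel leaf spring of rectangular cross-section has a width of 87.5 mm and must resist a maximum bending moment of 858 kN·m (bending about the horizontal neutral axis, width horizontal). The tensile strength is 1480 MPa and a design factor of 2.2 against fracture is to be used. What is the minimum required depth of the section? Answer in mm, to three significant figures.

h = 296 mm

σ_allow = 1480/2.2 = 672.7 MPa.
For a rectangular section σ = 6M/(bh²), so h² = 6M/(b σ_allow) = 6×8.5800×10^8/(87.5×672.7) = 87460 mm².
h = 295.7 mm.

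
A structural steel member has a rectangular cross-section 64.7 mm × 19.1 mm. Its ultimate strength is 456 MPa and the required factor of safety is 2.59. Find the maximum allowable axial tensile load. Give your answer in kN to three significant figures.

σ_allow = 456/2.59 = 176.1 MPa.
A = 64.7×19.1 = 1236 mm².
F_allow = σ_allow × A = 176.1×1236 = 217600 N.

F_allow = 218 kN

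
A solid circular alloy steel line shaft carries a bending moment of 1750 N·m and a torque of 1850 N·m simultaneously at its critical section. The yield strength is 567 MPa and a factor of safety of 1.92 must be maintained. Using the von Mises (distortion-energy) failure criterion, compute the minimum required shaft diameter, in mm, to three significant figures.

σ_allow = σ_y/n = 567/1.92 = 295.3 MPa.
For a solid shaft σ_b = 32M/(πd³) and τ = 16T/(πd³), so the von Mises stress is σ' = (16/πd³)·√(4M²+3T²).
√(4M²+3T²) = √(4×(1.750×10^6)² + 3×(1.850×10^6)²) = 4.745×10^6 N·mm.
d³ = 16×4.745×10^6/(π×295.3) = 81840 mm³.
d = 43.42 mm.

d = 43.4 mm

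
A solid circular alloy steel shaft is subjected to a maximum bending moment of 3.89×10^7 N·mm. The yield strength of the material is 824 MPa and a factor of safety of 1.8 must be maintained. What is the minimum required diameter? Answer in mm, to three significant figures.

d = 95.3 mm

σ_allow = 824/1.8 = 457.8 MPa.
For a solid circular section σ = 32M/(πd³), so d³ = 32M/(π σ_allow) = 32×3.8900×10^7/(π×457.8) = 865600 mm³.
d = 95.30 mm.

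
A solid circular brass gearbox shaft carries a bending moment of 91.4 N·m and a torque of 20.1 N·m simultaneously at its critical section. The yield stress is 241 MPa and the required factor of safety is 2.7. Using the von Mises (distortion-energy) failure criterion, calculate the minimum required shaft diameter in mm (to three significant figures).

d = 22.0 mm

σ_allow = σ_y/n = 241/2.7 = 89.26 MPa.
For a solid shaft σ_b = 32M/(πd³) and τ = 16T/(πd³), so the von Mises stress is σ' = (16/πd³)·√(4M²+3T²).
√(4M²+3T²) = √(4×(91400)² + 3×(20100)²) = 186100 N·mm.
d³ = 16×186100/(π×89.26) = 10620 mm³.
d = 21.98 mm.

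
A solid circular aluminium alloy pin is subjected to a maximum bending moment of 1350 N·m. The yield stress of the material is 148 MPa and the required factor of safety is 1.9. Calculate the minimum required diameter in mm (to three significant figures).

d = 56.1 mm

σ_allow = 148/1.9 = 77.89 MPa.
For a solid circular section σ = 32M/(πd³), so d³ = 32M/(π σ_allow) = 32×1350000/(π×77.89) = 176500 mm³.
d = 56.10 mm.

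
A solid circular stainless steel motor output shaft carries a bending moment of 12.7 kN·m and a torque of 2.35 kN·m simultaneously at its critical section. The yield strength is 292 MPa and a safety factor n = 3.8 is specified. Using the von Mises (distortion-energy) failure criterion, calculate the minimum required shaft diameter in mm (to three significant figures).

σ_allow = σ_y/n = 292/3.8 = 76.84 MPa.
For a solid shaft σ_b = 32M/(πd³) and τ = 16T/(πd³), so the von Mises stress is σ' = (16/πd³)·√(4M²+3T²).
√(4M²+3T²) = √(4×(1.270×10^7)² + 3×(2.350×10^6)²) = 2.572×10^7 N·mm.
d³ = 16×2.572×10^7/(π×76.84) = 1.705×10^6 mm³.
d = 119.5 mm.

d = 119 mm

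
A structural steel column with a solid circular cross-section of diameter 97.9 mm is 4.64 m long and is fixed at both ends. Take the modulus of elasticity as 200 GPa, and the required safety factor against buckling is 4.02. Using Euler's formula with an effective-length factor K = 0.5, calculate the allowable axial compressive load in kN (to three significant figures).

P_allow = 411 kN

I = πd⁴/64 = π×97.9⁴/64 = 4.509×10^6 mm⁴.
Effective length L_e = KL = 0.5×4.64 m = 2320 mm.
Euler critical load P_cr = π²EI/L_e² = π²×200000×4.509×10^6/2320² = 1.654×10^6 N.
P_allow = P_cr/n = 1.654×10^6/4.02 = 411400 N.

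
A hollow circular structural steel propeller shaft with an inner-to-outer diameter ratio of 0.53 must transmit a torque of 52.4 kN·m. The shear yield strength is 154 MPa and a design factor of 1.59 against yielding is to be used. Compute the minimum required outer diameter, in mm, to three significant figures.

d_o = 144 mm

τ_allow = 154/1.59 = 96.86 MPa.
For a hollow shaft τ = 16T/[πd_o³(1−k⁴)] with k = 0.53, so 1−k⁴ = 0.9211.
d_o³ = 16T/[π τ_allow (1−k⁴)] = 16×5.2400×10^7/(π×96.86×0.9211) = 2.991×10^6 mm³.
d_o = 144.1 mm.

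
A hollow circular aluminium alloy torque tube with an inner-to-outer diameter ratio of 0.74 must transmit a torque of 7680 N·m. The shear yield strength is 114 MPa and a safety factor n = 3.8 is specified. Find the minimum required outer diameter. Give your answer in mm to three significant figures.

τ_allow = 114/3.8 = 30.00 MPa.
For a hollow shaft τ = 16T/[πd_o³(1−k⁴)] with k = 0.74, so 1−k⁴ = 0.7001.
d_o³ = 16T/[π τ_allow (1−k⁴)] = 16×7680000/(π×30.00×0.7001) = 1.862×10^6 mm³.
d_o = 123.0 mm.

d_o = 123 mm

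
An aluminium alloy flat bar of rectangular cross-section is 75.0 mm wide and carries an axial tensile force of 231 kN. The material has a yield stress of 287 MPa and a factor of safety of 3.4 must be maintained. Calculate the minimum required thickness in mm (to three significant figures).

σ_allow = 287/3.4 = 84.41 MPa.
Required area A = F/σ_allow = 231000/84.41 = 2737 mm².
t = A/w = 2737/75.0 = 36.49 mm.

t = 36.5 mm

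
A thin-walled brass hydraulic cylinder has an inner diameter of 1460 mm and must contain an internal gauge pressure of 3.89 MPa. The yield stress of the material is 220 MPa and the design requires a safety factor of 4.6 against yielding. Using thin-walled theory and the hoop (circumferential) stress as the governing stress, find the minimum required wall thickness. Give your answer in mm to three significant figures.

t = 59.4 mm

σ_allow = 220/4.6 = 47.83 MPa.
Hoop stress σ_h = pD/(2t), so t = pD/(2σ_allow) = 3.89×1460/(2×47.83) = 59.38 mm.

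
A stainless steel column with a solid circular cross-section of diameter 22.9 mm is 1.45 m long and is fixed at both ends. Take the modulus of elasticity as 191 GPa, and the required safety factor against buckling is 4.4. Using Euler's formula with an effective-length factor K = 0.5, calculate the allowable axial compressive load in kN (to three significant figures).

P_allow = 11.0 kN

I = πd⁴/64 = π×22.9⁴/64 = 13500 mm⁴.
Effective length L_e = KL = 0.5×1.45 m = 725.0 mm.
Euler critical load P_cr = π²EI/L_e² = π²×191000×13500/725.0² = 48410 N.
P_allow = P_cr/n = 48410/4.4 = 11000 N.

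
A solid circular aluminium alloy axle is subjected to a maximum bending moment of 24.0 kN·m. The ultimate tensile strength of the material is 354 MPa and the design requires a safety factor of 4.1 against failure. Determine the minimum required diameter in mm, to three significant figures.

σ_allow = 354/4.1 = 86.34 MPa.
For a solid circular section σ = 32M/(πd³), so d³ = 32M/(π σ_allow) = 32×2.4000×10^7/(π×86.34) = 2.831×10^6 mm³.
d = 141.5 mm.

d = 141 mm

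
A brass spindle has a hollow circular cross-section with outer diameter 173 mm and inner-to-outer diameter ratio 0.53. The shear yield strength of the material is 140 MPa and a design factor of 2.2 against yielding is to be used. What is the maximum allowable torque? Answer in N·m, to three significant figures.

τ_allow = 140/2.2 = 63.64 MPa.
For a hollow shaft T_allow = τ_allow·πd_o³(1−k⁴)/16 with 1−k⁴ = 0.9211, so πd_o³(1−k⁴)/16 = 936400 mm³.
T_allow = 63.64×936400 = 5.959×10^7 N·mm = 59590 N·m.

T_allow = 59600 N·m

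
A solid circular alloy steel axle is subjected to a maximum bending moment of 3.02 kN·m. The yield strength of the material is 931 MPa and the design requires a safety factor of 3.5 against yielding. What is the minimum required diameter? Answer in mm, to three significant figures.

d = 48.7 mm

σ_allow = 931/3.5 = 266.0 MPa.
For a solid circular section σ = 32M/(πd³), so d³ = 32M/(π σ_allow) = 32×3020000/(π×266.0) = 115600 mm³.
d = 48.72 mm.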